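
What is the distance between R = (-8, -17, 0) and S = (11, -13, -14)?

d = √[(x₂-x₁)² + (y₂-y₁)² + (z₂-z₁)²]
  = √[19² + 4² + (-14)²]
  = √[361 + 16 + 196]
  = √573
  ≈ 23.94

23.94


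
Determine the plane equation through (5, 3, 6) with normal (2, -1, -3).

The plane through P with normal n = (a, b, c) satisfies n·(r - P) = 0,
i.e. ax + by + cz = a·x₀ + b·y₀ + c·z₀.
d = 2·5 + (-1)·3 + (-3)·6
  = 10 - 3 - 18
  = -11
Equation: 2x - y - 3z = -11

2x - y - 3z = -11


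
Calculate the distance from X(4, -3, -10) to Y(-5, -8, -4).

d = √[(x₂-x₁)² + (y₂-y₁)² + (z₂-z₁)²]
  = √[(-9)² + (-5)² + 6²]
  = √[81 + 25 + 36]
  = √142
  ≈ 11.92

11.92


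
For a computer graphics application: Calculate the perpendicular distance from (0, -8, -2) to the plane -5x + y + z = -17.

distance = |a·x₀ + b·y₀ + c·z₀ - d| / √(a² + b² + c²)
  = |(-5)·0 + 1·(-8) + 1·(-2) - (-17)| / √((-5)² + 1² + 1²)
  = |0 - 8 - 2 + 17| / √(25 + 1 + 1)
  = |7| / √27
  = 7 / 5.196
  ≈ 1.347

1.347


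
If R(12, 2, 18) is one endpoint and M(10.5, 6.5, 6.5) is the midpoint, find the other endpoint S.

S = 2M - R
  = (2·10.5 - 12, 2·6.5 - 2, 2·6.5 - 18)
  = (21 - 12, 13 - 2, 13 - 18)
  = (9, 11, -5)

(9, 11, -5)


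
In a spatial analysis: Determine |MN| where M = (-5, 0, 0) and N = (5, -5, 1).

d = √[(x₂-x₁)² + (y₂-y₁)² + (z₂-z₁)²]
  = √[10² + (-5)² + 1²]
  = √[100 + 25 + 1]
  = √126
  ≈ 11.22

11.22


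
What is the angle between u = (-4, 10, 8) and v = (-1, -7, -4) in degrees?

u·v = (-4)·(-1) + 10·(-7) + 8·(-4) = 4 - 70 - 32 = -98
|u| = √((-4)² + 10² + 8²) = √180 ≈ 13.42
|v| = √((-1)² + (-7)² + (-4)²) = √66 ≈ 8.124
cos θ = (u·v)/(|u||v|) = -98/(13.42·8.124) ≈ -0.8991
θ = arccos(-0.8991) ≈ 154°

154°


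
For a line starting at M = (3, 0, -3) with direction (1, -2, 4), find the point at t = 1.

P(t) = M + t·d
  = (3 + 1·1, 0 + (-2)·1, -3 + 4·1)
  = (3 + 1, 0 - 2, -3 + 4)
  = (4, -2, 1)

(4, -2, 1)


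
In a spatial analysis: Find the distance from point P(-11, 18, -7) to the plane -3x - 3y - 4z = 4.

distance = |a·x₀ + b·y₀ + c·z₀ - d| / √(a² + b² + c²)
  = |(-3)·(-11) + (-3)·18 + (-4)·(-7) - 4| / √((-3)² + (-3)² + (-4)²)
  = |33 - 54 + 28 - 4| / √(9 + 9 + 16)
  = |3| / √34
  = 3 / 5.831
  ≈ 0.5145

0.5145


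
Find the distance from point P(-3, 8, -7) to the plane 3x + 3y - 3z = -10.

distance = |a·x₀ + b·y₀ + c·z₀ - d| / √(a² + b² + c²)
  = |3·(-3) + 3·8 + (-3)·(-7) - (-10)| / √(3² + 3² + (-3)²)
  = |-9 + 24 + 21 + 10| / √(9 + 9 + 9)
  = |46| / √27
  = 46 / 5.196
  ≈ 8.853

8.853


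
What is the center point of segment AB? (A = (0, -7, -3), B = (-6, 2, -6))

M = ((x₁+x₂)/2, (y₁+y₂)/2, (z₁+z₂)/2)
  = ((0 - 6)/2, (-7 + 2)/2, (-3 - 6)/2)
  = (-6/2, -5/2, -9/2)
  = (-3, -2.5, -4.5)

(-3, -2.5, -4.5)


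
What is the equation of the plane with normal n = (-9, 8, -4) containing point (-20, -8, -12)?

The plane through P with normal n = (a, b, c) satisfies n·(r - P) = 0,
i.e. ax + by + cz = a·x₀ + b·y₀ + c·z₀.
d = (-9)·(-20) + 8·(-8) + (-4)·(-12)
  = 180 - 64 + 48
  = 164
Equation: -9x + 8y - 4z = 164

-9x + 8y - 4z = 164


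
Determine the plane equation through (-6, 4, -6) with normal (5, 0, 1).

The plane through P with normal n = (a, b, c) satisfies n·(r - P) = 0,
i.e. ax + by + cz = a·x₀ + b·y₀ + c·z₀.
d = 5·(-6) + 0·4 + 1·(-6)
  = -30 + 0 - 6
  = -36
Equation: 5x + z = -36

5x + z = -36


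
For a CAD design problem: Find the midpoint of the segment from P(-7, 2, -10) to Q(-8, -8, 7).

M = ((x₁+x₂)/2, (y₁+y₂)/2, (z₁+z₂)/2)
  = ((-7 - 8)/2, (2 - 8)/2, (-10 + 7)/2)
  = (-15/2, -6/2, -3/2)
  = (-7.5, -3, -1.5)

(-7.5, -3, -1.5)


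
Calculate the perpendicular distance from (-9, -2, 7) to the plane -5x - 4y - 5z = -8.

distance = |a·x₀ + b·y₀ + c·z₀ - d| / √(a² + b² + c²)
  = |(-5)·(-9) + (-4)·(-2) + (-5)·7 - (-8)| / √((-5)² + (-4)² + (-5)²)
  = |45 + 8 - 35 + 8| / √(25 + 16 + 25)
  = |26| / √66
  = 26 / 8.124
  ≈ 3.2

3.2


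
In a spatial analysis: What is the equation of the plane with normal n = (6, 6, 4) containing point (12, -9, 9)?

The plane through P with normal n = (a, b, c) satisfies n·(r - P) = 0,
i.e. ax + by + cz = a·x₀ + b·y₀ + c·z₀.
d = 6·12 + 6·(-9) + 4·9
  = 72 - 54 + 36
  = 54
Equation: 6x + 6y + 4z = 54

6x + 6y + 4z = 54


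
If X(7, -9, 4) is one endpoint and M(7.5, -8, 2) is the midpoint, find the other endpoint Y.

Y = 2M - X
  = (2·7.5 - 7, 2·(-8) - (-9), 2·2 - 4)
  = (15 - 7, -16 + 9, 4 - 4)
  = (8, -7, 0)

(8, -7, 0)


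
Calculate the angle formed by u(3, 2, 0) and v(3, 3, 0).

u·v = 3·3 + 2·3 + 0·0 = 9 + 6 + 0 = 15
|u| = √(3² + 2² + 0²) = √13 ≈ 3.606
|v| = √(3² + 3² + 0²) = √18 ≈ 4.243
cos θ = (u·v)/(|u||v|) = 15/(3.606·4.243) ≈ 0.9806
θ = arccos(0.9806) ≈ 11.31°

11.31°


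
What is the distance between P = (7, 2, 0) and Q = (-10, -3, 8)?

d = √[(x₂-x₁)² + (y₂-y₁)² + (z₂-z₁)²]
  = √[(-17)² + (-5)² + 8²]
  = √[289 + 25 + 64]
  = √378
  ≈ 19.44

19.44


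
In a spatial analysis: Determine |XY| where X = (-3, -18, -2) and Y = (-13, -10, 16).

d = √[(x₂-x₁)² + (y₂-y₁)² + (z₂-z₁)²]
  = √[(-10)² + 8² + 18²]
  = √[100 + 64 + 324]
  = √488
  ≈ 22.09

22.09


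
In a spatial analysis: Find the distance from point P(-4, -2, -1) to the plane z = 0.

distance = |a·x₀ + b·y₀ + c·z₀ - d| / √(a² + b² + c²)
  = |0·(-4) + 0·(-2) + 1·(-1) - 0| / √(0² + 0² + 1²)
  = |0 + 0 - 1 + 0| / √(0 + 0 + 1)
  = |-1| / √1
  = 1 / 1
  ≈ 1

1


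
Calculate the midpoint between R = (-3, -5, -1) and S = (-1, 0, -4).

M = ((x₁+x₂)/2, (y₁+y₂)/2, (z₁+z₂)/2)
  = ((-3 - 1)/2, (-5 + 0)/2, (-1 - 4)/2)
  = (-4/2, -5/2, -5/2)
  = (-2, -2.5, -2.5)

(-2, -2.5, -2.5)


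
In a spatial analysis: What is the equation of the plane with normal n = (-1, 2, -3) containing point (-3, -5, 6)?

The plane through P with normal n = (a, b, c) satisfies n·(r - P) = 0,
i.e. ax + by + cz = a·x₀ + b·y₀ + c·z₀.
d = (-1)·(-3) + 2·(-5) + (-3)·6
  = 3 - 10 - 18
  = -25
Equation: -x + 2y - 3z = -25

-x + 2y - 3z = -25


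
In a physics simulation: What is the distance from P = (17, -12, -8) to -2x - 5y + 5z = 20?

distance = |a·x₀ + b·y₀ + c·z₀ - d| / √(a² + b² + c²)
  = |(-2)·17 + (-5)·(-12) + 5·(-8) - 20| / √((-2)² + (-5)² + 5²)
  = |-34 + 60 - 40 - 20| / √(4 + 25 + 25)
  = |-34| / √54
  = 34 / 7.348
  ≈ 4.627

4.627


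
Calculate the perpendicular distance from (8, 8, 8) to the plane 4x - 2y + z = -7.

distance = |a·x₀ + b·y₀ + c·z₀ - d| / √(a² + b² + c²)
  = |4·8 + (-2)·8 + 1·8 - (-7)| / √(4² + (-2)² + 1²)
  = |32 - 16 + 8 + 7| / √(16 + 4 + 1)
  = |31| / √21
  = 31 / 4.583
  ≈ 6.765

6.765


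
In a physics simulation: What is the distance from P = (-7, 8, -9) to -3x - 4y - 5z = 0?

distance = |a·x₀ + b·y₀ + c·z₀ - d| / √(a² + b² + c²)
  = |(-3)·(-7) + (-4)·8 + (-5)·(-9) - 0| / √((-3)² + (-4)² + (-5)²)
  = |21 - 32 + 45 + 0| / √(9 + 16 + 25)
  = |34| / √50
  = 34 / 7.071
  ≈ 4.808

4.808


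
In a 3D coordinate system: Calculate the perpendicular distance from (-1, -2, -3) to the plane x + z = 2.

distance = |a·x₀ + b·y₀ + c·z₀ - d| / √(a² + b² + c²)
  = |1·(-1) + 0·(-2) + 1·(-3) - 2| / √(1² + 0² + 1²)
  = |-1 + 0 - 3 - 2| / √(1 + 0 + 1)
  = |-6| / √2
  = 6 / 1.414
  ≈ 4.243

4.243


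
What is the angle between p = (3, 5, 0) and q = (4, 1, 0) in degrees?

p·q = 3·4 + 5·1 + 0·0 = 12 + 5 + 0 = 17
|p| = √(3² + 5² + 0²) = √34 ≈ 5.831
|q| = √(4² + 1² + 0²) = √17 ≈ 4.123
cos θ = (p·q)/(|p||q|) = 17/(5.831·4.123) ≈ 0.7071
θ = arccos(0.7071) ≈ 45°

45°


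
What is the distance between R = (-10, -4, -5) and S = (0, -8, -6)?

d = √[(x₂-x₁)² + (y₂-y₁)² + (z₂-z₁)²]
  = √[10² + (-4)² + (-1)²]
  = √[100 + 16 + 1]
  = √117
  ≈ 10.82

10.82


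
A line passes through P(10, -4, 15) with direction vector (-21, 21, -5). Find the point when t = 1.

P(t) = P + t·d
  = (10 + (-21)·1, -4 + 21·1, 15 + (-5)·1)
  = (10 - 21, -4 + 21, 15 - 5)
  = (-11, 17, 10)

(-11, 17, 10)


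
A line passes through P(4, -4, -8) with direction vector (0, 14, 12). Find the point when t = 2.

P(t) = P + t·d
  = (4 + 0·2, -4 + 14·2, -8 + 12·2)
  = (4 + 0, -4 + 28, -8 + 24)
  = (4, 24, 16)

(4, 24, 16)


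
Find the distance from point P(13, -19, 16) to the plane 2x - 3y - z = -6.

distance = |a·x₀ + b·y₀ + c·z₀ - d| / √(a² + b² + c²)
  = |2·13 + (-3)·(-19) + (-1)·16 - (-6)| / √(2² + (-3)² + (-1)²)
  = |26 + 57 - 16 + 6| / √(4 + 9 + 1)
  = |73| / √14
  = 73 / 3.742
  ≈ 19.51

19.51


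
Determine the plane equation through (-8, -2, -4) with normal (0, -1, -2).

The plane through P with normal n = (a, b, c) satisfies n·(r - P) = 0,
i.e. ax + by + cz = a·x₀ + b·y₀ + c·z₀.
d = 0·(-8) + (-1)·(-2) + (-2)·(-4)
  = 0 + 2 + 8
  = 10
Equation: -y - 2z = 10

-y - 2z = 10


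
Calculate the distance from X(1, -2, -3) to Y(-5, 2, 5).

d = √[(x₂-x₁)² + (y₂-y₁)² + (z₂-z₁)²]
  = √[(-6)² + 4² + 8²]
  = √[36 + 16 + 64]
  = √116
  ≈ 10.77

10.77


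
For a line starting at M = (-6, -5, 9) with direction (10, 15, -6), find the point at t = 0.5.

P(t) = M + t·d
  = (-6 + 10·0.5, -5 + 15·0.5, 9 + (-6)·0.5)
  = (-6 + 5, -5 + 7.5, 9 - 3)
  = (-1, 2.5, 6)

(-1, 2.5, 6)


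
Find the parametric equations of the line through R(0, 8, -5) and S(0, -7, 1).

Direction vector d = S - R = (0 + 0, -7 - 8, 1 + 5) = (0, -15, 6)
Parametric form r = R + t·d:
x = 0, y = 8 - 15t, z = -5 + 6t

x = 0, y = 8 - 15t, z = -5 + 6t


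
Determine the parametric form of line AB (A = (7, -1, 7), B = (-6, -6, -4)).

Direction vector d = B - A = (-6 - 7, -6 + 1, -4 - 7) = (-13, -5, -11)
Parametric form r = A + t·d:
x = 7 - 13t, y = -1 - 5t, z = 7 - 11t

x = 7 - 13t, y = -1 - 5t, z = 7 - 11t


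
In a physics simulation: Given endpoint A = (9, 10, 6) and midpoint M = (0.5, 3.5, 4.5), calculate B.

B = 2M - A
  = (2·0.5 - 9, 2·3.5 - 10, 2·4.5 - 6)
  = (1 - 9, 7 - 10, 9 - 6)
  = (-8, -3, 3)

(-8, -3, 3)


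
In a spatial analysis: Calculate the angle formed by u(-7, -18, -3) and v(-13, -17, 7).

u·v = (-7)·(-13) + (-18)·(-17) + (-3)·7 = 91 + 306 - 21 = 376
|u| = √((-7)² + (-18)² + (-3)²) = √382 ≈ 19.54
|v| = √((-13)² + (-17)² + 7²) = √507 ≈ 22.52
cos θ = (u·v)/(|u||v|) = 376/(19.54·22.52) ≈ 0.8544
θ = arccos(0.8544) ≈ 31.31°

31.31°


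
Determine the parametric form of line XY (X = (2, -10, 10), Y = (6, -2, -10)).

Direction vector d = Y - X = (6 - 2, -2 + 10, -10 - 10) = (4, 8, -20)
Parametric form r = X + t·d:
x = 2 + 4t, y = -10 + 8t, z = 10 - 20t

x = 2 + 4t, y = -10 + 8t, z = 10 - 20t


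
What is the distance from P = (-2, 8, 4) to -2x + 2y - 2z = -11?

distance = |a·x₀ + b·y₀ + c·z₀ - d| / √(a² + b² + c²)
  = |(-2)·(-2) + 2·8 + (-2)·4 - (-11)| / √((-2)² + 2² + (-2)²)
  = |4 + 16 - 8 + 11| / √(4 + 4 + 4)
  = |23| / √12
  = 23 / 3.464
  ≈ 6.64

6.64


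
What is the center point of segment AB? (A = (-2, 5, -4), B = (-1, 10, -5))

M = ((x₁+x₂)/2, (y₁+y₂)/2, (z₁+z₂)/2)
  = ((-2 - 1)/2, (5 + 10)/2, (-4 - 5)/2)
  = (-3/2, 15/2, -9/2)
  = (-1.5, 7.5, -4.5)

(-1.5, 7.5, -4.5)


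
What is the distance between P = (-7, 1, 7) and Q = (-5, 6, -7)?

d = √[(x₂-x₁)² + (y₂-y₁)² + (z₂-z₁)²]
  = √[2² + 5² + (-14)²]
  = √[4 + 25 + 196]
  = √225
  ≈ 15

15


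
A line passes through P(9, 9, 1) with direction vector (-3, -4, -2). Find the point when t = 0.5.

P(t) = P + t·d
  = (9 + (-3)·0.5, 9 + (-4)·0.5, 1 + (-2)·0.5)
  = (9 - 1.5, 9 - 2, 1 - 1)
  = (7.5, 7, 0)

(7.5, 7, 0)


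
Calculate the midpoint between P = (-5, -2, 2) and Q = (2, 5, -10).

M = ((x₁+x₂)/2, (y₁+y₂)/2, (z₁+z₂)/2)
  = ((-5 + 2)/2, (-2 + 5)/2, (2 - 10)/2)
  = (-3/2, 3/2, -8/2)
  = (-1.5, 1.5, -4)

(-1.5, 1.5, -4)


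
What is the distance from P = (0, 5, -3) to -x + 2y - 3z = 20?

distance = |a·x₀ + b·y₀ + c·z₀ - d| / √(a² + b² + c²)
  = |(-1)·0 + 2·5 + (-3)·(-3) - 20| / √((-1)² + 2² + (-3)²)
  = |0 + 10 + 9 - 20| / √(1 + 4 + 9)
  = |-1| / √14
  = 1 / 3.742
  ≈ 0.2673

0.2673


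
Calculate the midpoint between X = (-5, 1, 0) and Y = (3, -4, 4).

M = ((x₁+x₂)/2, (y₁+y₂)/2, (z₁+z₂)/2)
  = ((-5 + 3)/2, (1 - 4)/2, (0 + 4)/2)
  = (-2/2, -3/2, 4/2)
  = (-1, -1.5, 2)

(-1, -1.5, 2)


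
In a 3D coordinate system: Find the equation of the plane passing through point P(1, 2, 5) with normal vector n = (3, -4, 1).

The plane through P with normal n = (a, b, c) satisfies n·(r - P) = 0,
i.e. ax + by + cz = a·x₀ + b·y₀ + c·z₀.
d = 3·1 + (-4)·2 + 1·5
  = 3 - 8 + 5
  = 0
Equation: 3x - 4y + z = 0

3x - 4y + z = 0


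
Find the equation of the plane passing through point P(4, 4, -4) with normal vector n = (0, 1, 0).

The plane through P with normal n = (a, b, c) satisfies n·(r - P) = 0,
i.e. ax + by + cz = a·x₀ + b·y₀ + c·z₀.
d = 0·4 + 1·4 + 0·(-4)
  = 0 + 4 + 0
  = 4
Equation: y = 4

y = 4


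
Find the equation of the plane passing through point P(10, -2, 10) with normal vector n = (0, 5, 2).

The plane through P with normal n = (a, b, c) satisfies n·(r - P) = 0,
i.e. ax + by + cz = a·x₀ + b·y₀ + c·z₀.
d = 0·10 + 5·(-2) + 2·10
  = 0 - 10 + 20
  = 10
Equation: 5y + 2z = 10

5y + 2z = 10


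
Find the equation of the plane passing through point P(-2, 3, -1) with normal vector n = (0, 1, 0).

The plane through P with normal n = (a, b, c) satisfies n·(r - P) = 0,
i.e. ax + by + cz = a·x₀ + b·y₀ + c·z₀.
d = 0·(-2) + 1·3 + 0·(-1)
  = 0 + 3 + 0
  = 3
Equation: y = 3

y = 3


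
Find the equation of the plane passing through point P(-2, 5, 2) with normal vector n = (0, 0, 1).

The plane through P with normal n = (a, b, c) satisfies n·(r - P) = 0,
i.e. ax + by + cz = a·x₀ + b·y₀ + c·z₀.
d = 0·(-2) + 0·5 + 1·2
  = 0 + 0 + 2
  = 2
Equation: z = 2

z = 2


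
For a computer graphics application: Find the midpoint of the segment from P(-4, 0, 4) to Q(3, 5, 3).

M = ((x₁+x₂)/2, (y₁+y₂)/2, (z₁+z₂)/2)
  = ((-4 + 3)/2, (0 + 5)/2, (4 + 3)/2)
  = (-1/2, 5/2, 7/2)
  = (-0.5, 2.5, 3.5)

(-0.5, 2.5, 3.5)


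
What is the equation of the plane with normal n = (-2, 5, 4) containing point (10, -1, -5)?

The plane through P with normal n = (a, b, c) satisfies n·(r - P) = 0,
i.e. ax + by + cz = a·x₀ + b·y₀ + c·z₀.
d = (-2)·10 + 5·(-1) + 4·(-5)
  = -20 - 5 - 20
  = -45
Equation: -2x + 5y + 4z = -45

-2x + 5y + 4z = -45


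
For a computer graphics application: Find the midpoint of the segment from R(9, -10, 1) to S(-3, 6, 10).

M = ((x₁+x₂)/2, (y₁+y₂)/2, (z₁+z₂)/2)
  = ((9 - 3)/2, (-10 + 6)/2, (1 + 10)/2)
  = (6/2, -4/2, 11/2)
  = (3, -2, 5.5)

(3, -2, 5.5)


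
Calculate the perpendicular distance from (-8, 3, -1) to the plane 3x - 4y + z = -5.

distance = |a·x₀ + b·y₀ + c·z₀ - d| / √(a² + b² + c²)
  = |3·(-8) + (-4)·3 + 1·(-1) - (-5)| / √(3² + (-4)² + 1²)
  = |-24 - 12 - 1 + 5| / √(9 + 16 + 1)
  = |-32| / √26
  = 32 / 5.099
  ≈ 6.276

6.276


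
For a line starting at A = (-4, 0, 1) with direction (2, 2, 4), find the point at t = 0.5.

P(t) = A + t·d
  = (-4 + 2·0.5, 0 + 2·0.5, 1 + 4·0.5)
  = (-4 + 1, 0 + 1, 1 + 2)
  = (-3, 1, 3)

(-3, 1, 3)


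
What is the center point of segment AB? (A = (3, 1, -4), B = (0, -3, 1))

M = ((x₁+x₂)/2, (y₁+y₂)/2, (z₁+z₂)/2)
  = ((3 + 0)/2, (1 - 3)/2, (-4 + 1)/2)
  = (3/2, -2/2, -3/2)
  = (1.5, -1, -1.5)

(1.5, -1, -1.5)


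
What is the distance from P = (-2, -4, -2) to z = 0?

distance = |a·x₀ + b·y₀ + c·z₀ - d| / √(a² + b² + c²)
  = |0·(-2) + 0·(-4) + 1·(-2) - 0| / √(0² + 0² + 1²)
  = |0 + 0 - 2 + 0| / √(0 + 0 + 1)
  = |-2| / √1
  = 2 / 1
  ≈ 2

2


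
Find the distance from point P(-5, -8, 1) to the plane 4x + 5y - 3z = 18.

distance = |a·x₀ + b·y₀ + c·z₀ - d| / √(a² + b² + c²)
  = |4·(-5) + 5·(-8) + (-3)·1 - 18| / √(4² + 5² + (-3)²)
  = |-20 - 40 - 3 - 18| / √(16 + 25 + 9)
  = |-81| / √50
  = 81 / 7.071
  ≈ 11.46

11.46


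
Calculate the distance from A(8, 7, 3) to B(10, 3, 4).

d = √[(x₂-x₁)² + (y₂-y₁)² + (z₂-z₁)²]
  = √[2² + (-4)² + 1²]
  = √[4 + 16 + 1]
  = √21
  ≈ 4.583

4.583


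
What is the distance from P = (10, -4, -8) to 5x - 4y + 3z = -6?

distance = |a·x₀ + b·y₀ + c·z₀ - d| / √(a² + b² + c²)
  = |5·10 + (-4)·(-4) + 3·(-8) - (-6)| / √(5² + (-4)² + 3²)
  = |50 + 16 - 24 + 6| / √(25 + 16 + 9)
  = |48| / √50
  = 48 / 7.071
  ≈ 6.788

6.788


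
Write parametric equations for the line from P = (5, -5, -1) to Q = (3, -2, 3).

Direction vector d = Q - P = (3 - 5, -2 + 5, 3 + 1) = (-2, 3, 4)
Parametric form r = P + t·d:
x = 5 - 2t, y = -5 + 3t, z = -1 + 4t

x = 5 - 2t, y = -5 + 3t, z = -1 + 4t


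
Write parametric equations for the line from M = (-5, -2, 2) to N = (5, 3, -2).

Direction vector d = N - M = (5 + 5, 3 + 2, -2 - 2) = (10, 5, -4)
Parametric form r = M + t·d:
x = -5 + 10t, y = -2 + 5t, z = 2 - 4t

x = -5 + 10t, y = -2 + 5t, z = 2 - 4t


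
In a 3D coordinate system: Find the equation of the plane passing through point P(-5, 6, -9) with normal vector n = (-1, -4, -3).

The plane through P with normal n = (a, b, c) satisfies n·(r - P) = 0,
i.e. ax + by + cz = a·x₀ + b·y₀ + c·z₀.
d = (-1)·(-5) + (-4)·6 + (-3)·(-9)
  = 5 - 24 + 27
  = 8
Equation: -x - 4y - 3z = 8

-x - 4y - 3z = 8


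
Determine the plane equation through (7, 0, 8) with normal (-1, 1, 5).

The plane through P with normal n = (a, b, c) satisfies n·(r - P) = 0,
i.e. ax + by + cz = a·x₀ + b·y₀ + c·z₀.
d = (-1)·7 + 1·0 + 5·8
  = -7 + 0 + 40
  = 33
Equation: -x + y + 5z = 33

-x + y + 5z = 33


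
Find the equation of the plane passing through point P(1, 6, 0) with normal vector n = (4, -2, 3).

The plane through P with normal n = (a, b, c) satisfies n·(r - P) = 0,
i.e. ax + by + cz = a·x₀ + b·y₀ + c·z₀.
d = 4·1 + (-2)·6 + 3·0
  = 4 - 12 + 0
  = -8
Equation: 4x - 2y + 3z = -8

4x - 2y + 3z = -8


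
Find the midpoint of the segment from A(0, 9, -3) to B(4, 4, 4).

M = ((x₁+x₂)/2, (y₁+y₂)/2, (z₁+z₂)/2)
  = ((0 + 4)/2, (9 + 4)/2, (-3 + 4)/2)
  = (4/2, 13/2, 1/2)
  = (2, 6.5, 0.5)

(2, 6.5, 0.5)


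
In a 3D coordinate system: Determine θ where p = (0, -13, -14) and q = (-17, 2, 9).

p·q = 0·(-17) + (-13)·2 + (-14)·9 = 0 - 26 - 126 = -152
|p| = √(0² + (-13)² + (-14)²) = √365 ≈ 19.1
|q| = √((-17)² + 2² + 9²) = √374 ≈ 19.34
cos θ = (p·q)/(|p||q|) = -152/(19.1·19.34) ≈ -0.4114
θ = arccos(-0.4114) ≈ 114.3°

114.3°


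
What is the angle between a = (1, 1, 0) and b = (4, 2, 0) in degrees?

a·b = 1·4 + 1·2 + 0·0 = 4 + 2 + 0 = 6
|a| = √(1² + 1² + 0²) = √2 ≈ 1.414
|b| = √(4² + 2² + 0²) = √20 ≈ 4.472
cos θ = (a·b)/(|a||b|) = 6/(1.414·4.472) ≈ 0.9487
θ = arccos(0.9487) ≈ 18.43°

18.43°


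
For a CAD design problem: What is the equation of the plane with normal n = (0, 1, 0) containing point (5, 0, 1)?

The plane through P with normal n = (a, b, c) satisfies n·(r - P) = 0,
i.e. ax + by + cz = a·x₀ + b·y₀ + c·z₀.
d = 0·5 + 1·0 + 0·1
  = 0 + 0 + 0
  = 0
Equation: y = 0

y = 0


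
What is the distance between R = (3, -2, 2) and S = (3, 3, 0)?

d = √[(x₂-x₁)² + (y₂-y₁)² + (z₂-z₁)²]
  = √[0² + 5² + (-2)²]
  = √[0 + 25 + 4]
  = √29
  ≈ 5.385

5.385


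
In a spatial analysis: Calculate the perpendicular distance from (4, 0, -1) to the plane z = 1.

distance = |a·x₀ + b·y₀ + c·z₀ - d| / √(a² + b² + c²)
  = |0·4 + 0·0 + 1·(-1) - 1| / √(0² + 0² + 1²)
  = |0 + 0 - 1 - 1| / √(0 + 0 + 1)
  = |-2| / √1
  = 2 / 1
  ≈ 2

2


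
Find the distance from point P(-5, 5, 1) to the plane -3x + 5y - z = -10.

distance = |a·x₀ + b·y₀ + c·z₀ - d| / √(a² + b² + c²)
  = |(-3)·(-5) + 5·5 + (-1)·1 - (-10)| / √((-3)² + 5² + (-1)²)
  = |15 + 25 - 1 + 10| / √(9 + 25 + 1)
  = |49| / √35
  = 49 / 5.916
  ≈ 8.283

8.283


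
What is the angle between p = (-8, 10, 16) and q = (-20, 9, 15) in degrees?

p·q = (-8)·(-20) + 10·9 + 16·15 = 160 + 90 + 240 = 490
|p| = √((-8)² + 10² + 16²) = √420 ≈ 20.49
|q| = √((-20)² + 9² + 15²) = √706 ≈ 26.57
cos θ = (p·q)/(|p||q|) = 490/(20.49·26.57) ≈ 0.8998
θ = arccos(0.8998) ≈ 25.86°

25.86°


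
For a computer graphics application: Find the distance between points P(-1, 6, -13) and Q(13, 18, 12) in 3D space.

d = √[(x₂-x₁)² + (y₂-y₁)² + (z₂-z₁)²]
  = √[14² + 12² + 25²]
  = √[196 + 144 + 625]
  = √965
  ≈ 31.06

31.06


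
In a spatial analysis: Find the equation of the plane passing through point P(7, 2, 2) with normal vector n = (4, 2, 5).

The plane through P with normal n = (a, b, c) satisfies n·(r - P) = 0,
i.e. ax + by + cz = a·x₀ + b·y₀ + c·z₀.
d = 4·7 + 2·2 + 5·2
  = 28 + 4 + 10
  = 42
Equation: 4x + 2y + 5z = 42

4x + 2y + 5z = 42


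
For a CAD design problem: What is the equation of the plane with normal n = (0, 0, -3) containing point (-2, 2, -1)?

The plane through P with normal n = (a, b, c) satisfies n·(r - P) = 0,
i.e. ax + by + cz = a·x₀ + b·y₀ + c·z₀.
d = 0·(-2) + 0·2 + (-3)·(-1)
  = 0 + 0 + 3
  = 3
Equation: -3z = 3

-3z = 3


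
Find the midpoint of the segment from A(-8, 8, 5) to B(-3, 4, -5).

M = ((x₁+x₂)/2, (y₁+y₂)/2, (z₁+z₂)/2)
  = ((-8 - 3)/2, (8 + 4)/2, (5 - 5)/2)
  = (-11/2, 12/2, 0/2)
  = (-5.5, 6, 0)

(-5.5, 6, 0)


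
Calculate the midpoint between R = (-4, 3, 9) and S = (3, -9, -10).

M = ((x₁+x₂)/2, (y₁+y₂)/2, (z₁+z₂)/2)
  = ((-4 + 3)/2, (3 - 9)/2, (9 - 10)/2)
  = (-1/2, -6/2, -1/2)
  = (-0.5, -3, -0.5)

(-0.5, -3, -0.5)


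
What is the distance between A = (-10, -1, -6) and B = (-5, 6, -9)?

d = √[(x₂-x₁)² + (y₂-y₁)² + (z₂-z₁)²]
  = √[5² + 7² + (-3)²]
  = √[25 + 49 + 9]
  = √83
  ≈ 9.11

9.11


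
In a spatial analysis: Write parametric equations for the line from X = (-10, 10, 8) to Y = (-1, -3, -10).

Direction vector d = Y - X = (-1 + 10, -3 - 10, -10 - 8) = (9, -13, -18)
Parametric form r = X + t·d:
x = -10 + 9t, y = 10 - 13t, z = 8 - 18t

x = -10 + 9t, y = 10 - 13t, z = 8 - 18t


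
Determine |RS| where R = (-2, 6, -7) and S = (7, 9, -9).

d = √[(x₂-x₁)² + (y₂-y₁)² + (z₂-z₁)²]
  = √[9² + 3² + (-2)²]
  = √[81 + 9 + 4]
  = √94
  ≈ 9.695

9.695


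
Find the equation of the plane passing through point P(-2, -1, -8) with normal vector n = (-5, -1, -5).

The plane through P with normal n = (a, b, c) satisfies n·(r - P) = 0,
i.e. ax + by + cz = a·x₀ + b·y₀ + c·z₀.
d = (-5)·(-2) + (-1)·(-1) + (-5)·(-8)
  = 10 + 1 + 40
  = 51
Equation: -5x - y - 5z = 51

-5x - y - 5z = 51


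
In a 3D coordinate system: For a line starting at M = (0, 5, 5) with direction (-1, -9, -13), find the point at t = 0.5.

P(t) = M + t·d
  = (0 + (-1)·0.5, 5 + (-9)·0.5, 5 + (-13)·0.5)
  = (0 - 0.5, 5 - 4.5, 5 - 6.5)
  = (-0.5, 0.5, -1.5)

(-0.5, 0.5, -1.5)


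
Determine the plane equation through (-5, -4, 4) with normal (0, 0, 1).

The plane through P with normal n = (a, b, c) satisfies n·(r - P) = 0,
i.e. ax + by + cz = a·x₀ + b·y₀ + c·z₀.
d = 0·(-5) + 0·(-4) + 1·4
  = 0 + 0 + 4
  = 4
Equation: z = 4

z = 4


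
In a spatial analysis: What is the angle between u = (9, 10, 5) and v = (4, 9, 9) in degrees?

u·v = 9·4 + 10·9 + 5·9 = 36 + 90 + 45 = 171
|u| = √(9² + 10² + 5²) = √206 ≈ 14.35
|v| = √(4² + 9² + 9²) = √178 ≈ 13.34
cos θ = (u·v)/(|u||v|) = 171/(14.35·13.34) ≈ 0.893
θ = arccos(0.893) ≈ 26.75°

26.75°


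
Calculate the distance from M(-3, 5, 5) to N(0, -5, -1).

d = √[(x₂-x₁)² + (y₂-y₁)² + (z₂-z₁)²]
  = √[3² + (-10)² + (-6)²]
  = √[9 + 100 + 36]
  = √145
  ≈ 12.04

12.04


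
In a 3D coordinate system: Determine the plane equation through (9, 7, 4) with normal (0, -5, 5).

The plane through P with normal n = (a, b, c) satisfies n·(r - P) = 0,
i.e. ax + by + cz = a·x₀ + b·y₀ + c·z₀.
d = 0·9 + (-5)·7 + 5·4
  = 0 - 35 + 20
  = -15
Equation: -5y + 5z = -15

-5y + 5z = -15


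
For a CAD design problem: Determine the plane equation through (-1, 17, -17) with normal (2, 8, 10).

The plane through P with normal n = (a, b, c) satisfies n·(r - P) = 0,
i.e. ax + by + cz = a·x₀ + b·y₀ + c·z₀.
d = 2·(-1) + 8·17 + 10·(-17)
  = -2 + 136 - 170
  = -36
Equation: 2x + 8y + 10z = -36

2x + 8y + 10z = -36


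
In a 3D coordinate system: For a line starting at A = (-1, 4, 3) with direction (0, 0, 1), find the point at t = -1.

P(t) = A + t·d
  = (-1 + 0·(-1), 4 + 0·(-1), 3 + 1·(-1))
  = (-1 + 0, 4 + 0, 3 - 1)
  = (-1, 4, 2)

(-1, 4, 2)


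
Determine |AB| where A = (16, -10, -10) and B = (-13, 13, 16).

d = √[(x₂-x₁)² + (y₂-y₁)² + (z₂-z₁)²]
  = √[(-29)² + 23² + 26²]
  = √[841 + 529 + 676]
  = √2046
  ≈ 45.23

45.23


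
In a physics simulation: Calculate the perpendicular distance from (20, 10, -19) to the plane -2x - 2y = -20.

distance = |a·x₀ + b·y₀ + c·z₀ - d| / √(a² + b² + c²)
  = |(-2)·20 + (-2)·10 + 0·(-19) - (-20)| / √((-2)² + (-2)² + 0²)
  = |-40 - 20 + 0 + 20| / √(4 + 4 + 0)
  = |-40| / √8
  = 40 / 2.828
  ≈ 14.14

14.14


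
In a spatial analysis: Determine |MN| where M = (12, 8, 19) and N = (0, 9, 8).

d = √[(x₂-x₁)² + (y₂-y₁)² + (z₂-z₁)²]
  = √[(-12)² + 1² + (-11)²]
  = √[144 + 1 + 121]
  = √266
  ≈ 16.31

16.31


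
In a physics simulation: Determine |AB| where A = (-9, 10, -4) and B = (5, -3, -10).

d = √[(x₂-x₁)² + (y₂-y₁)² + (z₂-z₁)²]
  = √[14² + (-13)² + (-6)²]
  = √[196 + 169 + 36]
  = √401
  ≈ 20.02

20.02


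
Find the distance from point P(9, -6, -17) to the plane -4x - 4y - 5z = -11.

distance = |a·x₀ + b·y₀ + c·z₀ - d| / √(a² + b² + c²)
  = |(-4)·9 + (-4)·(-6) + (-5)·(-17) - (-11)| / √((-4)² + (-4)² + (-5)²)
  = |-36 + 24 + 85 + 11| / √(16 + 16 + 25)
  = |84| / √57
  = 84 / 7.55
  ≈ 11.13

11.13


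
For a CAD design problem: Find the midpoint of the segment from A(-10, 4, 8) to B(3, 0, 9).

M = ((x₁+x₂)/2, (y₁+y₂)/2, (z₁+z₂)/2)
  = ((-10 + 3)/2, (4 + 0)/2, (8 + 9)/2)
  = (-7/2, 4/2, 17/2)
  = (-3.5, 2, 8.5)

(-3.5, 2, 8.5)


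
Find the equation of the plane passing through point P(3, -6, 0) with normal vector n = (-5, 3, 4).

The plane through P with normal n = (a, b, c) satisfies n·(r - P) = 0,
i.e. ax + by + cz = a·x₀ + b·y₀ + c·z₀.
d = (-5)·3 + 3·(-6) + 4·0
  = -15 - 18 + 0
  = -33
Equation: -5x + 3y + 4z = -33

-5x + 3y + 4z = -33


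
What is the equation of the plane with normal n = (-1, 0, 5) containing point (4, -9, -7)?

The plane through P with normal n = (a, b, c) satisfies n·(r - P) = 0,
i.e. ax + by + cz = a·x₀ + b·y₀ + c·z₀.
d = (-1)·4 + 0·(-9) + 5·(-7)
  = -4 + 0 - 35
  = -39
Equation: -x + 5z = -39

-x + 5z = -39


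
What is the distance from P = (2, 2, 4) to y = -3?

distance = |a·x₀ + b·y₀ + c·z₀ - d| / √(a² + b² + c²)
  = |0·2 + 1·2 + 0·4 - (-3)| / √(0² + 1² + 0²)
  = |0 + 2 + 0 + 3| / √(0 + 1 + 0)
  = |5| / √1
  = 5 / 1
  ≈ 5

5


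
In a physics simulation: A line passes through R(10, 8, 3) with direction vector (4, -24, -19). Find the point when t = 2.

P(t) = R + t·d
  = (10 + 4·2, 8 + (-24)·2, 3 + (-19)·2)
  = (10 + 8, 8 - 48, 3 - 38)
  = (18, -40, -35)

(18, -40, -35)


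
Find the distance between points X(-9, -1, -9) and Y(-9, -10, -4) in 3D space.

d = √[(x₂-x₁)² + (y₂-y₁)² + (z₂-z₁)²]
  = √[0² + (-9)² + 5²]
  = √[0 + 81 + 25]
  = √106
  ≈ 10.3

10.3


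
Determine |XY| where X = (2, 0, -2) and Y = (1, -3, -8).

d = √[(x₂-x₁)² + (y₂-y₁)² + (z₂-z₁)²]
  = √[(-1)² + (-3)² + (-6)²]
  = √[1 + 9 + 36]
  = √46
  ≈ 6.782

6.782


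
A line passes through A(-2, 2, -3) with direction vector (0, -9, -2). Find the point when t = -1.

P(t) = A + t·d
  = (-2 + 0·(-1), 2 + (-9)·(-1), -3 + (-2)·(-1))
  = (-2 + 0, 2 + 9, -3 + 2)
  = (-2, 11, -1)

(-2, 11, -1)


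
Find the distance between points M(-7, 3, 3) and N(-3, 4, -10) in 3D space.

d = √[(x₂-x₁)² + (y₂-y₁)² + (z₂-z₁)²]
  = √[4² + 1² + (-13)²]
  = √[16 + 1 + 169]
  = √186
  ≈ 13.64

13.64


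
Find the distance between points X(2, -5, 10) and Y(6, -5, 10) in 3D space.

d = √[(x₂-x₁)² + (y₂-y₁)² + (z₂-z₁)²]
  = √[4² + 0² + 0²]
  = √[16 + 0 + 0]
  = √16
  ≈ 4

4


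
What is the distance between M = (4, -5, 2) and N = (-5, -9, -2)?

d = √[(x₂-x₁)² + (y₂-y₁)² + (z₂-z₁)²]
  = √[(-9)² + (-4)² + (-4)²]
  = √[81 + 16 + 16]
  = √113
  ≈ 10.63

10.63


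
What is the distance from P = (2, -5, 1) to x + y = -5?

distance = |a·x₀ + b·y₀ + c·z₀ - d| / √(a² + b² + c²)
  = |1·2 + 1·(-5) + 0·1 - (-5)| / √(1² + 1² + 0²)
  = |2 - 5 + 0 + 5| / √(1 + 1 + 0)
  = |2| / √2
  = 2 / 1.414
  ≈ 1.414

1.414


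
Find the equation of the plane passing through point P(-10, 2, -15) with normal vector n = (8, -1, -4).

The plane through P with normal n = (a, b, c) satisfies n·(r - P) = 0,
i.e. ax + by + cz = a·x₀ + b·y₀ + c·z₀.
d = 8·(-10) + (-1)·2 + (-4)·(-15)
  = -80 - 2 + 60
  = -22
Equation: 8x - y - 4z = -22

8x - y - 4z = -22


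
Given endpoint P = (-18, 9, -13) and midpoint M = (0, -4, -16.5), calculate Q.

Q = 2M - P
  = (2·0 - (-18), 2·(-4) - 9, 2·(-16.5) - (-13))
  = (0 + 18, -8 - 9, -33 + 13)
  = (18, -17, -20)

(18, -17, -20)


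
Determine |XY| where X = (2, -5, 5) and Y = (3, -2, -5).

d = √[(x₂-x₁)² + (y₂-y₁)² + (z₂-z₁)²]
  = √[1² + 3² + (-10)²]
  = √[1 + 9 + 100]
  = √110
  ≈ 10.49

10.49


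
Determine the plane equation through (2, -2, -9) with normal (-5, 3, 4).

The plane through P with normal n = (a, b, c) satisfies n·(r - P) = 0,
i.e. ax + by + cz = a·x₀ + b·y₀ + c·z₀.
d = (-5)·2 + 3·(-2) + 4·(-9)
  = -10 - 6 - 36
  = -52
Equation: -5x + 3y + 4z = -52

-5x + 3y + 4z = -52


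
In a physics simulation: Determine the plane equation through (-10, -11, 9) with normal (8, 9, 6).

The plane through P with normal n = (a, b, c) satisfies n·(r - P) = 0,
i.e. ax + by + cz = a·x₀ + b·y₀ + c·z₀.
d = 8·(-10) + 9·(-11) + 6·9
  = -80 - 99 + 54
  = -125
Equation: 8x + 9y + 6z = -125

8x + 9y + 6z = -125


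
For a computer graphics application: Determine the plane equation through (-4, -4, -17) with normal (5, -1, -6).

The plane through P with normal n = (a, b, c) satisfies n·(r - P) = 0,
i.e. ax + by + cz = a·x₀ + b·y₀ + c·z₀.
d = 5·(-4) + (-1)·(-4) + (-6)·(-17)
  = -20 + 4 + 102
  = 86
Equation: 5x - y - 6z = 86

5x - y - 6z = 86


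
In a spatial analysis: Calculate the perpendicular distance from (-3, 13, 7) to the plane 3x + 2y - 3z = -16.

distance = |a·x₀ + b·y₀ + c·z₀ - d| / √(a² + b² + c²)
  = |3·(-3) + 2·13 + (-3)·7 - (-16)| / √(3² + 2² + (-3)²)
  = |-9 + 26 - 21 + 16| / √(9 + 4 + 9)
  = |12| / √22
  = 12 / 4.69
  ≈ 2.558

2.558


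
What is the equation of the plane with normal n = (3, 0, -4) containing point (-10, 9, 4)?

The plane through P with normal n = (a, b, c) satisfies n·(r - P) = 0,
i.e. ax + by + cz = a·x₀ + b·y₀ + c·z₀.
d = 3·(-10) + 0·9 + (-4)·4
  = -30 + 0 - 16
  = -46
Equation: 3x - 4z = -46

3x - 4z = -46


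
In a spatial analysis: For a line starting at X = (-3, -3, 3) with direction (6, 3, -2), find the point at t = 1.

P(t) = X + t·d
  = (-3 + 6·1, -3 + 3·1, 3 + (-2)·1)
  = (-3 + 6, -3 + 3, 3 - 2)
  = (3, 0, 1)

(3, 0, 1)


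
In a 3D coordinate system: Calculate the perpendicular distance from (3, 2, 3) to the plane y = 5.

distance = |a·x₀ + b·y₀ + c·z₀ - d| / √(a² + b² + c²)
  = |0·3 + 1·2 + 0·3 - 5| / √(0² + 1² + 0²)
  = |0 + 2 + 0 - 5| / √(0 + 1 + 0)
  = |-3| / √1
  = 3 / 1
  ≈ 3

3


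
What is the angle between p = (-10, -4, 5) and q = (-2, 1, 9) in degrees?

p·q = (-10)·(-2) + (-4)·1 + 5·9 = 20 - 4 + 45 = 61
|p| = √((-10)² + (-4)² + 5²) = √141 ≈ 11.87
|q| = √((-2)² + 1² + 9²) = √86 ≈ 9.274
cos θ = (p·q)/(|p||q|) = 61/(11.87·9.274) ≈ 0.554
θ = arccos(0.554) ≈ 56.36°

56.36°


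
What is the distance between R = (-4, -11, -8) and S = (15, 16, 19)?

d = √[(x₂-x₁)² + (y₂-y₁)² + (z₂-z₁)²]
  = √[19² + 27² + 27²]
  = √[361 + 729 + 729]
  = √1819
  ≈ 42.65

42.65


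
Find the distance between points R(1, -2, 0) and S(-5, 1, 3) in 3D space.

d = √[(x₂-x₁)² + (y₂-y₁)² + (z₂-z₁)²]
  = √[(-6)² + 3² + 3²]
  = √[36 + 9 + 9]
  = √54
  ≈ 7.348

7.348


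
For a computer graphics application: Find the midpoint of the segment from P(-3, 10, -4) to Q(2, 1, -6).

M = ((x₁+x₂)/2, (y₁+y₂)/2, (z₁+z₂)/2)
  = ((-3 + 2)/2, (10 + 1)/2, (-4 - 6)/2)
  = (-1/2, 11/2, -10/2)
  = (-0.5, 5.5, -5)

(-0.5, 5.5, -5)


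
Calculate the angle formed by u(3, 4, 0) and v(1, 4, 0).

u·v = 3·1 + 4·4 + 0·0 = 3 + 16 + 0 = 19
|u| = √(3² + 4² + 0²) = √25 ≈ 5
|v| = √(1² + 4² + 0²) = √17 ≈ 4.123
cos θ = (u·v)/(|u||v|) = 19/(5·4.123) ≈ 0.9216
θ = arccos(0.9216) ≈ 22.83°

22.83°


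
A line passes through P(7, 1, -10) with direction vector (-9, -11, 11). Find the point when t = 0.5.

P(t) = P + t·d
  = (7 + (-9)·0.5, 1 + (-11)·0.5, -10 + 11·0.5)
  = (7 - 4.5, 1 - 5.5, -10 + 5.5)
  = (2.5, -4.5, -4.5)

(2.5, -4.5, -4.5)


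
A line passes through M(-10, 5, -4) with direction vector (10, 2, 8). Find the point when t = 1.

P(t) = M + t·d
  = (-10 + 10·1, 5 + 2·1, -4 + 8·1)
  = (-10 + 10, 5 + 2, -4 + 8)
  = (0, 7, 4)

(0, 7, 4)


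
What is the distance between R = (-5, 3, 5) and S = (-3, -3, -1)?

d = √[(x₂-x₁)² + (y₂-y₁)² + (z₂-z₁)²]
  = √[2² + (-6)² + (-6)²]
  = √[4 + 36 + 36]
  = √76
  ≈ 8.718

8.718


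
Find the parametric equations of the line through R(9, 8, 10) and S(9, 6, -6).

Direction vector d = S - R = (9 - 9, 6 - 8, -6 - 10) = (0, -2, -16)
Parametric form r = R + t·d:
x = 9, y = 8 - 2t, z = 10 - 16t

x = 9, y = 8 - 2t, z = 10 - 16t


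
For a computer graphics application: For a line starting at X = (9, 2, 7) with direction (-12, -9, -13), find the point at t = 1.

P(t) = X + t·d
  = (9 + (-12)·1, 2 + (-9)·1, 7 + (-13)·1)
  = (9 - 12, 2 - 9, 7 - 13)
  = (-3, -7, -6)

(-3, -7, -6)


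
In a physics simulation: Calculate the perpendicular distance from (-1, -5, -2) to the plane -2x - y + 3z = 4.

distance = |a·x₀ + b·y₀ + c·z₀ - d| / √(a² + b² + c²)
  = |(-2)·(-1) + (-1)·(-5) + 3·(-2) - 4| / √((-2)² + (-1)² + 3²)
  = |2 + 5 - 6 - 4| / √(4 + 1 + 9)
  = |-3| / √14
  = 3 / 3.742
  ≈ 0.8018

0.8018


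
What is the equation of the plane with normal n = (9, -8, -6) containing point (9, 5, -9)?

The plane through P with normal n = (a, b, c) satisfies n·(r - P) = 0,
i.e. ax + by + cz = a·x₀ + b·y₀ + c·z₀.
d = 9·9 + (-8)·5 + (-6)·(-9)
  = 81 - 40 + 54
  = 95
Equation: 9x - 8y - 6z = 95

9x - 8y - 6z = 95


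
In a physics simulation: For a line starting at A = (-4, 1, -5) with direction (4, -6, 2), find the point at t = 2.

P(t) = A + t·d
  = (-4 + 4·2, 1 + (-6)·2, -5 + 2·2)
  = (-4 + 8, 1 - 12, -5 + 4)
  = (4, -11, -1)

(4, -11, -1)


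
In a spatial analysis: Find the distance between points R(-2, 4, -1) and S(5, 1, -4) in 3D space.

d = √[(x₂-x₁)² + (y₂-y₁)² + (z₂-z₁)²]
  = √[7² + (-3)² + (-3)²]
  = √[49 + 9 + 9]
  = √67
  ≈ 8.185

8.185


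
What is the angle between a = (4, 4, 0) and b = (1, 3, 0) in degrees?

a·b = 4·1 + 4·3 + 0·0 = 4 + 12 + 0 = 16
|a| = √(4² + 4² + 0²) = √32 ≈ 5.657
|b| = √(1² + 3² + 0²) = √10 ≈ 3.162
cos θ = (a·b)/(|a||b|) = 16/(5.657·3.162) ≈ 0.8944
θ = arccos(0.8944) ≈ 26.57°

26.57°


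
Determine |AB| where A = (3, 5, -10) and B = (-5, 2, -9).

d = √[(x₂-x₁)² + (y₂-y₁)² + (z₂-z₁)²]
  = √[(-8)² + (-3)² + 1²]
  = √[64 + 9 + 1]
  = √74
  ≈ 8.602

8.602


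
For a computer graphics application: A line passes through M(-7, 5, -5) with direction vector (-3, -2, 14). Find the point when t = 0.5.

P(t) = M + t·d
  = (-7 + (-3)·0.5, 5 + (-2)·0.5, -5 + 14·0.5)
  = (-7 - 1.5, 5 - 1, -5 + 7)
  = (-8.5, 4, 2)

(-8.5, 4, 2)


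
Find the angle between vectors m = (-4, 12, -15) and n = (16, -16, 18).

m·n = (-4)·16 + 12·(-16) + (-15)·18 = -64 - 192 - 270 = -526
|m| = √((-4)² + 12² + (-15)²) = √385 ≈ 19.62
|n| = √(16² + (-16)² + 18²) = √836 ≈ 28.91
cos θ = (m·n)/(|m||n|) = -526/(19.62·28.91) ≈ -0.9272
θ = arccos(-0.9272) ≈ 158°

158°


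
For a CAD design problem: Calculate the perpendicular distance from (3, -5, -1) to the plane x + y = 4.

distance = |a·x₀ + b·y₀ + c·z₀ - d| / √(a² + b² + c²)
  = |1·3 + 1·(-5) + 0·(-1) - 4| / √(1² + 1² + 0²)
  = |3 - 5 + 0 - 4| / √(1 + 1 + 0)
  = |-6| / √2
  = 6 / 1.414
  ≈ 4.243

4.243


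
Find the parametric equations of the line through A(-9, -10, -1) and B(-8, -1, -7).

Direction vector d = B - A = (-8 + 9, -1 + 10, -7 + 1) = (1, 9, -6)
Parametric form r = A + t·d:
x = -9 + t, y = -10 + 9t, z = -1 - 6t

x = -9 + t, y = -10 + 9t, z = -1 - 6t


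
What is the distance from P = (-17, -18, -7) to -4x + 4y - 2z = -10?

distance = |a·x₀ + b·y₀ + c·z₀ - d| / √(a² + b² + c²)
  = |(-4)·(-17) + 4·(-18) + (-2)·(-7) - (-10)| / √((-4)² + 4² + (-2)²)
  = |68 - 72 + 14 + 10| / √(16 + 16 + 4)
  = |20| / √36
  = 20 / 6
  ≈ 3.333

3.333


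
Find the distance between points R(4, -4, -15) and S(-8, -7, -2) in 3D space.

d = √[(x₂-x₁)² + (y₂-y₁)² + (z₂-z₁)²]
  = √[(-12)² + (-3)² + 13²]
  = √[144 + 9 + 169]
  = √322
  ≈ 17.94

17.94


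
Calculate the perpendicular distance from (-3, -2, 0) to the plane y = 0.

distance = |a·x₀ + b·y₀ + c·z₀ - d| / √(a² + b² + c²)
  = |0·(-3) + 1·(-2) + 0·0 - 0| / √(0² + 1² + 0²)
  = |0 - 2 + 0 + 0| / √(0 + 1 + 0)
  = |-2| / √1
  = 2 / 1
  ≈ 2

2


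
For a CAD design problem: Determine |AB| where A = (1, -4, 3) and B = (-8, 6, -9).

d = √[(x₂-x₁)² + (y₂-y₁)² + (z₂-z₁)²]
  = √[(-9)² + 10² + (-12)²]
  = √[81 + 100 + 144]
  = √325
  ≈ 18.03

18.03


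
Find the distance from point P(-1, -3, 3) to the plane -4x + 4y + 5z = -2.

distance = |a·x₀ + b·y₀ + c·z₀ - d| / √(a² + b² + c²)
  = |(-4)·(-1) + 4·(-3) + 5·3 - (-2)| / √((-4)² + 4² + 5²)
  = |4 - 12 + 15 + 2| / √(16 + 16 + 25)
  = |9| / √57
  = 9 / 7.55
  ≈ 1.192

1.192


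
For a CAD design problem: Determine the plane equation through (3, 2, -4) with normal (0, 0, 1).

The plane through P with normal n = (a, b, c) satisfies n·(r - P) = 0,
i.e. ax + by + cz = a·x₀ + b·y₀ + c·z₀.
d = 0·3 + 0·2 + 1·(-4)
  = 0 + 0 - 4
  = -4
Equation: z = -4

z = -4
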